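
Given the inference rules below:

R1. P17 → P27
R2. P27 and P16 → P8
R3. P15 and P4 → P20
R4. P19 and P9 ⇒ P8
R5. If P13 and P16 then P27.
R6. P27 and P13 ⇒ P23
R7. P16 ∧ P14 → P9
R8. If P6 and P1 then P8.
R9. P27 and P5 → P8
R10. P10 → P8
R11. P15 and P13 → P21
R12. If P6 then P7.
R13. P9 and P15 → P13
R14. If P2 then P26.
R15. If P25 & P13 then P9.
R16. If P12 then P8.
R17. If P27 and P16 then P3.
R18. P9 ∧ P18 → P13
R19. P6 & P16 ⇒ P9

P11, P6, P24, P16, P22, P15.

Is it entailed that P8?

P9  (by R19: P6, P16)
P13  (by R13: P9, P15)
P27  (by R5: P13, P16)
P8  (by R2: P27, P16)

Yes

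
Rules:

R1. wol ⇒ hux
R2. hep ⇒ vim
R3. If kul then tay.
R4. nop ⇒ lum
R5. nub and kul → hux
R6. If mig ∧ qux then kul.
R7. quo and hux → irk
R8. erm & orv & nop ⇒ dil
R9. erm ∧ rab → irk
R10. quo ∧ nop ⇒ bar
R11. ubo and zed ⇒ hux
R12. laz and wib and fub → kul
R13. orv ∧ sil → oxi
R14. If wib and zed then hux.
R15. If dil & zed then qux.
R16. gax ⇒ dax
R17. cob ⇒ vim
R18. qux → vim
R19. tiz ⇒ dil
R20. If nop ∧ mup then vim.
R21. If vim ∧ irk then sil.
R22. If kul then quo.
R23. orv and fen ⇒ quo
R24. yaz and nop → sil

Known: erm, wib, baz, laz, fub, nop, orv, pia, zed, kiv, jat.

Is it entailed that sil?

Yes

dil  (by R8: erm, orv, nop)
kul  (by R12: laz, wib, fub)
hux  (by R14: wib, zed)
qux  (by R15: dil, zed)
vim  (by R18: qux)
quo  (by R22: kul)
irk  (by R7: quo, hux)
sil  (by R21: vim, irk)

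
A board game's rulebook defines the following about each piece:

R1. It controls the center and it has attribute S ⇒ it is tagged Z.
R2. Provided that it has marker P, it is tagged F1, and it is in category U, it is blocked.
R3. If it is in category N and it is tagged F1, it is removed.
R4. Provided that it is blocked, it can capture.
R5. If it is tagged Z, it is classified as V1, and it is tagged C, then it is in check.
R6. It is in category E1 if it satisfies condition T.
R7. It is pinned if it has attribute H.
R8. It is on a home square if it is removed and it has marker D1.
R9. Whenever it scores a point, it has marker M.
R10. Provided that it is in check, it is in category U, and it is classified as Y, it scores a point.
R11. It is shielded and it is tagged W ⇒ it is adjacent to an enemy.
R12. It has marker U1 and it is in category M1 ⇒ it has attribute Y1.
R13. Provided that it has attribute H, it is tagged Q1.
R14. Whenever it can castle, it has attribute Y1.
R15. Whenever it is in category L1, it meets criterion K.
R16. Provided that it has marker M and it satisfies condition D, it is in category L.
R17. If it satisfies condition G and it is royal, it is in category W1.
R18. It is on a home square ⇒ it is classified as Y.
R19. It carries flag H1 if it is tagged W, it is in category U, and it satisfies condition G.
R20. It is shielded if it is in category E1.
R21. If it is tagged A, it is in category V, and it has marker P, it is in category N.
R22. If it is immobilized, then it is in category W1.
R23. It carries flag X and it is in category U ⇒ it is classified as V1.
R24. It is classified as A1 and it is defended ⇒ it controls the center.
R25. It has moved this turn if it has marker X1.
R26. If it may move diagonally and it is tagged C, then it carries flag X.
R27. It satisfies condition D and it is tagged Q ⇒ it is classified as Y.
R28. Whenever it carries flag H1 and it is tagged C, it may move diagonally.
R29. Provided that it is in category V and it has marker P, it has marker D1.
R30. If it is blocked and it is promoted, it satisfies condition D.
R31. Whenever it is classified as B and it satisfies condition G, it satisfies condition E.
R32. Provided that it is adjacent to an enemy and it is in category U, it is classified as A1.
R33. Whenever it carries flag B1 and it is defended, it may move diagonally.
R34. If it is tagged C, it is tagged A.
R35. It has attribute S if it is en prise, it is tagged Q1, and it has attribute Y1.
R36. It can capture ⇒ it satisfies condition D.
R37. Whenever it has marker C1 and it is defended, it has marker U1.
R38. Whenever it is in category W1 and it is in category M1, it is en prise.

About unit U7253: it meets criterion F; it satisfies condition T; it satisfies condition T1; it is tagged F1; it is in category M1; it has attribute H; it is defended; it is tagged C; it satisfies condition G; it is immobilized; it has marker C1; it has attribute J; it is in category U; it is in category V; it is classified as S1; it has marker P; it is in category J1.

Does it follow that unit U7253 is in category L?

Forward chaining from the given facts derives: is blocked, can capture, is in category E1, is pinned, is tagged Q1, is shielded, is in category W1, has marker D1, is tagged A, satisfies condition D, has marker U1, is en prise, has attribute Y1, is in category N, has attribute S, is removed, is on a home square, is classified as Y.
The only rule concluding "it is in category L" is R16, which needs "it has marker M"; that is never established.

No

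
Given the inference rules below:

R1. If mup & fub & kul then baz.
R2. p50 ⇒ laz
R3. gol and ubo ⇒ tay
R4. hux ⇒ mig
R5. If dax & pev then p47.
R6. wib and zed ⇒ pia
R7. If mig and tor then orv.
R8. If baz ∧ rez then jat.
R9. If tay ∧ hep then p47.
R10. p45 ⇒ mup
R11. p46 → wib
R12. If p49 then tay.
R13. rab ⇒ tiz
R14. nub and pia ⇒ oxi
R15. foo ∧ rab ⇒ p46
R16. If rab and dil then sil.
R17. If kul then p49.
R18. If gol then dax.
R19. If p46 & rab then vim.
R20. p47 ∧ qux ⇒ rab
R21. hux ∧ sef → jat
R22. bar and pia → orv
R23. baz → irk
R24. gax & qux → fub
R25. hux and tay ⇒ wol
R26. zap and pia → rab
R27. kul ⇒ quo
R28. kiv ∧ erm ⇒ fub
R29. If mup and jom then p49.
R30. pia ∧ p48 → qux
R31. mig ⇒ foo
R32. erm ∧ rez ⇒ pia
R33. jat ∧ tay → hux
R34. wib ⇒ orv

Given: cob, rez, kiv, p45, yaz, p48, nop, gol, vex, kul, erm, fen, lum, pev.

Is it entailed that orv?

mup  (by R10: p45)
p49  (by R17: kul)
dax  (by R18: gol)
fub  (by R28: kiv, erm)
pia  (by R32: erm, rez)
baz  (by R1: mup, fub, kul)
p47  (by R5: dax, pev)
jat  (by R8: baz, rez)
tay  (by R12: p49)
qux  (by R30: pia, p48)
hux  (by R33: jat, tay)
mig  (by R4: hux)
rab  (by R20: p47, qux)
foo  (by R31: mig)
p46  (by R15: foo, rab)
wib  (by R11: p46)
orv  (by R34: wib)

Yes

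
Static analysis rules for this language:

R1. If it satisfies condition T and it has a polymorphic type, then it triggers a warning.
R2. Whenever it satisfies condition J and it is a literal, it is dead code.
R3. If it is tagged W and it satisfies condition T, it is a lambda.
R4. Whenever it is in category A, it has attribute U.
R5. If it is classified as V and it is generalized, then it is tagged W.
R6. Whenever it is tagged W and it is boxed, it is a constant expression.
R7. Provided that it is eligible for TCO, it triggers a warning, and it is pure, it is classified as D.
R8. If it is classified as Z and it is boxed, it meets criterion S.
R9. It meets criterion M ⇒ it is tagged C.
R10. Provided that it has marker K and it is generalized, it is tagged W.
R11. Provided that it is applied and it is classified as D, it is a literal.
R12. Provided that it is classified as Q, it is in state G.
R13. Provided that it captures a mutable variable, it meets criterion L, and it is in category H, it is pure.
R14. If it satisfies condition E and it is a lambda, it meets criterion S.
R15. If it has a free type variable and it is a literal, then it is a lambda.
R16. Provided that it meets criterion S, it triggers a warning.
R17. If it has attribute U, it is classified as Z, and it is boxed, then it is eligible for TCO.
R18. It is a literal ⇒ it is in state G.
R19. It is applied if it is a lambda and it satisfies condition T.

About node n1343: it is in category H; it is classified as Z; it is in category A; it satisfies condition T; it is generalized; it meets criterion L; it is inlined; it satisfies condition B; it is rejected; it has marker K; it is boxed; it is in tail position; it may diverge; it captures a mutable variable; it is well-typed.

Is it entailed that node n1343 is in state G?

Yes

By R4 (it is in category A): it has attribute U.
By R8 (it is classified as Z, it is boxed): it meets criterion S.
By R10 (it has marker K, it is generalized): it is tagged W.
By R13 (it captures a mutable variable, it meets criterion L, it is in category H): it is pure.
By R16 (it meets criterion S): it triggers a warning.
By R17 (it has attribute U, it is classified as Z, it is boxed): it is eligible for TCO.
By R3 (it is tagged W, it satisfies condition T): it is a lambda.
By R7 (it is eligible for TCO, it triggers a warning, it is pure): it is classified as D.
By R19 (it is a lambda, it satisfies condition T): it is applied.
By R11 (it is applied, it is classified as D): it is a literal.
By R18 (it is a literal): it is in state G.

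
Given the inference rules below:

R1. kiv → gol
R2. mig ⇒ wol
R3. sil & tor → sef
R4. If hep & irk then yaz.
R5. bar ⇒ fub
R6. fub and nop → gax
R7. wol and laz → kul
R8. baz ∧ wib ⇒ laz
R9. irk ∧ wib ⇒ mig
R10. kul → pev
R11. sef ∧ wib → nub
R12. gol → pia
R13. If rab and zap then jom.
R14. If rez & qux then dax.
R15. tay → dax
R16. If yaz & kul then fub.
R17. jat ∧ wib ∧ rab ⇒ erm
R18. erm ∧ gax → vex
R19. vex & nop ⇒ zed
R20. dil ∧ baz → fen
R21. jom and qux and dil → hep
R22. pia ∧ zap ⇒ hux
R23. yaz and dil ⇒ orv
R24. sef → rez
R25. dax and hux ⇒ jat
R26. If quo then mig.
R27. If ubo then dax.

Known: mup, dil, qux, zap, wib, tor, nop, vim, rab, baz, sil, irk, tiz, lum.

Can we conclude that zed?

No

Forward chaining from the given facts derives: sef, laz, mig, nub, jom, fen, hep, rez, wol, yaz, kul, pev, dax, fub, orv, gax.
The only rule concluding zed is R19, which needs vex; that is never established.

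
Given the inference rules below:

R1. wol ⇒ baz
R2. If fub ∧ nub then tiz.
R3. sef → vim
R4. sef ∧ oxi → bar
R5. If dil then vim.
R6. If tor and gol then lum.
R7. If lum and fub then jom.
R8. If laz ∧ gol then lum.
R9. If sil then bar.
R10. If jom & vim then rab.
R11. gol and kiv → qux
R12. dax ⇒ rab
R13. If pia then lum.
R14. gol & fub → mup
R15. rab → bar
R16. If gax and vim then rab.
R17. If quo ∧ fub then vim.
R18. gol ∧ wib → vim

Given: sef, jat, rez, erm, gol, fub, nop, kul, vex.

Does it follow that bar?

No

Forward chaining from the given facts derives: vim, mup.
Rules concluding bar: R4 needs oxi; R9 needs sil; R15 needs rab — none of these are established.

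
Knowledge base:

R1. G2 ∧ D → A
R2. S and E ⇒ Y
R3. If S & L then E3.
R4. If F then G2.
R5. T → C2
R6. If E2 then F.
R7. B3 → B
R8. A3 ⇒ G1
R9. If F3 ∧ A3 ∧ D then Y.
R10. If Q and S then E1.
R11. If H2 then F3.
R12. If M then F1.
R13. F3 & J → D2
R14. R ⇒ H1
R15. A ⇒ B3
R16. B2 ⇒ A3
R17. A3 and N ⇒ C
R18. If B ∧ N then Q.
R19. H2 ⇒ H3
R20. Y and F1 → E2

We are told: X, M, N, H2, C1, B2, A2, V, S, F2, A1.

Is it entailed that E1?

No

Forward chaining from the given facts derives: F3, F1, A3, C, H3, G1.
The only rule concluding E1 is R10, which needs Q; that is never established.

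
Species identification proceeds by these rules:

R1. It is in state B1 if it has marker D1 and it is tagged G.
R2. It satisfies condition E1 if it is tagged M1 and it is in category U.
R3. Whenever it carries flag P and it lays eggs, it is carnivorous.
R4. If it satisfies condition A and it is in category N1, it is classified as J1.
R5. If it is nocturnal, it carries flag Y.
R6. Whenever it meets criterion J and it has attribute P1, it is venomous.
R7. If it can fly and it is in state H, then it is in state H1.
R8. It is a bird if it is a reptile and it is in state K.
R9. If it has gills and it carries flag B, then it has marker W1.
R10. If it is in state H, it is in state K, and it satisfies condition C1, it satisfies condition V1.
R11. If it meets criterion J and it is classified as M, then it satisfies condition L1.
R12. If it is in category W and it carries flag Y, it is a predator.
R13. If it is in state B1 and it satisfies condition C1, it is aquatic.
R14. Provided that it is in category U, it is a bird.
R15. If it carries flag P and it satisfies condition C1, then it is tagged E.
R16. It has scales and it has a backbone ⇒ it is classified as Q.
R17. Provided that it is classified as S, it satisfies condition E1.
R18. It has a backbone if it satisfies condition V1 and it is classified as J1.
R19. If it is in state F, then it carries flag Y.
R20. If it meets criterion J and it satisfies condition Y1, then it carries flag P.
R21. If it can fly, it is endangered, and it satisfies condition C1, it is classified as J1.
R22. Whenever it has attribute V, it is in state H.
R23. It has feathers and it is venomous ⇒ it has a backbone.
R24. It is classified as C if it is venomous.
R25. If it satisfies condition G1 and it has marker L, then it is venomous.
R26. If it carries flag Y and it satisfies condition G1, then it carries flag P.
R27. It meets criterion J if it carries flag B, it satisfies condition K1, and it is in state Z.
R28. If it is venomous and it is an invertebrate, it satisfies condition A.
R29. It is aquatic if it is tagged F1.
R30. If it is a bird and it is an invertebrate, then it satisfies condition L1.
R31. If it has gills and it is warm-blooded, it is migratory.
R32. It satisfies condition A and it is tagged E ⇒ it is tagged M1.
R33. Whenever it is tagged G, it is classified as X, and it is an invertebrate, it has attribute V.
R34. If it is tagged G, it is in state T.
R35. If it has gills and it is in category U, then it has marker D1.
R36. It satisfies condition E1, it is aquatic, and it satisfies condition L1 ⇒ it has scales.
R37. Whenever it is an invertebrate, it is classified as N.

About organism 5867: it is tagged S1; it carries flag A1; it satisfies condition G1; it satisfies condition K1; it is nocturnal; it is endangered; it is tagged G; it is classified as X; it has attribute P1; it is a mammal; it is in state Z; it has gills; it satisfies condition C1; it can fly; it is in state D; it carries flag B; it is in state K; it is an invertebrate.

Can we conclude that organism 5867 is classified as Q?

Forward chaining from the given facts derives: carries flag Y, has marker W1, is classified as J1, carries flag P, meets criterion J, has attribute V, is in state T, is classified as N, is venomous, is tagged E, is in state H, is classified as C, satisfies condition A, is tagged M1, is in state H1, satisfies condition V1, has a backbone.
The only rule concluding "it is classified as Q" is R16, which needs "it has scales"; that is never established.

No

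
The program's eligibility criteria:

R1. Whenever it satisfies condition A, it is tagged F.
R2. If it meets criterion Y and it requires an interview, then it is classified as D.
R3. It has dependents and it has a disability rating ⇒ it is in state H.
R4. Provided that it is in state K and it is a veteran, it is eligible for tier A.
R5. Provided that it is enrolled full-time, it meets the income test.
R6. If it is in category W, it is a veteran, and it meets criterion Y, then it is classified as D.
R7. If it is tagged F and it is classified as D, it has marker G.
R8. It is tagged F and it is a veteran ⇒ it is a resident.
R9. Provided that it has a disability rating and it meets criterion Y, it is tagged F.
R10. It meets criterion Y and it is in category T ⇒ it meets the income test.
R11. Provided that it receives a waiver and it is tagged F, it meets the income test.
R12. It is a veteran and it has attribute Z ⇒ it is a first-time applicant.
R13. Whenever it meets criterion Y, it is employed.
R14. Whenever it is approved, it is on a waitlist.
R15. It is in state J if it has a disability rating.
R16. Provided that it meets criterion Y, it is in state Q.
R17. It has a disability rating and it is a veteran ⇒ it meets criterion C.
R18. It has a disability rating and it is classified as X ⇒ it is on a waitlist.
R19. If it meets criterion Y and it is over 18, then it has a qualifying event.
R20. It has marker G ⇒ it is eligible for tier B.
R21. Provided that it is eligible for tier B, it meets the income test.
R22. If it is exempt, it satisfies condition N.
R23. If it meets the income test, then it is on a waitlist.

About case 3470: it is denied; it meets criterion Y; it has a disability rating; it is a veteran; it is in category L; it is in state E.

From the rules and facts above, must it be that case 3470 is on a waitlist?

No

Forward chaining from the given facts derives: is tagged F, is employed, is in state J, is in state Q, meets criterion C, is a resident.
Rules concluding "it is on a waitlist": R14 needs "it is approved"; R18 needs "it is classified as X"; R23 needs "it meets the income test" — none of these are established.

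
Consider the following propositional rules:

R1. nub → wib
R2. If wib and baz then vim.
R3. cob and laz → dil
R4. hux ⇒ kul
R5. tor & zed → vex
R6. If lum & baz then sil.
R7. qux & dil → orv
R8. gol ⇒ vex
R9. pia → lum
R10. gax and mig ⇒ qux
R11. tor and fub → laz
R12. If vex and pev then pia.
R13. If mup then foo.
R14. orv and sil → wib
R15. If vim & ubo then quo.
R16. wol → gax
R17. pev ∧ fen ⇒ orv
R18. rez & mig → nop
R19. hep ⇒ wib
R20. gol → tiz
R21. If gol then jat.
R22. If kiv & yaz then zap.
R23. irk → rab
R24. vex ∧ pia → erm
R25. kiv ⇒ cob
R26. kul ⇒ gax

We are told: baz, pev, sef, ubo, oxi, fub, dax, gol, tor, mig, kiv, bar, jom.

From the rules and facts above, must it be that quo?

Forward chaining from the given facts derives: vex, laz, pia, tiz, jat, erm, cob, dil, lum, sil.
The only rule concluding quo is R15, which needs vim; that is never established.

No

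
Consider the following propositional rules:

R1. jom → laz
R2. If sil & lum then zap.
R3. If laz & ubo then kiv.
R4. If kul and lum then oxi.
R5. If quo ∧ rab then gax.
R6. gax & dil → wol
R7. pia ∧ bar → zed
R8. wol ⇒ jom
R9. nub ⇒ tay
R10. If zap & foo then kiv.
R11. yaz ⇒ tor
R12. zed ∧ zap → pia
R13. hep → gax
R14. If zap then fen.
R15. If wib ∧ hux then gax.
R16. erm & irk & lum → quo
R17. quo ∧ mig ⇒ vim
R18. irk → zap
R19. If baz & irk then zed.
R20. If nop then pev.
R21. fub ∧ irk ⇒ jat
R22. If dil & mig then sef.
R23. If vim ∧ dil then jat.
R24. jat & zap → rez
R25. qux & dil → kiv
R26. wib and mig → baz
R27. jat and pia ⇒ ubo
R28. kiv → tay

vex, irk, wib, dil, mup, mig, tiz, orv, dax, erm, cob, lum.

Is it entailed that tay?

Forward chaining from the given facts derives: quo, vim, zap, sef, jat, rez, baz, fen, zed, pia, ubo.
Rules concluding tay: R9 needs nub; R28 needs kiv — none of these are established.

No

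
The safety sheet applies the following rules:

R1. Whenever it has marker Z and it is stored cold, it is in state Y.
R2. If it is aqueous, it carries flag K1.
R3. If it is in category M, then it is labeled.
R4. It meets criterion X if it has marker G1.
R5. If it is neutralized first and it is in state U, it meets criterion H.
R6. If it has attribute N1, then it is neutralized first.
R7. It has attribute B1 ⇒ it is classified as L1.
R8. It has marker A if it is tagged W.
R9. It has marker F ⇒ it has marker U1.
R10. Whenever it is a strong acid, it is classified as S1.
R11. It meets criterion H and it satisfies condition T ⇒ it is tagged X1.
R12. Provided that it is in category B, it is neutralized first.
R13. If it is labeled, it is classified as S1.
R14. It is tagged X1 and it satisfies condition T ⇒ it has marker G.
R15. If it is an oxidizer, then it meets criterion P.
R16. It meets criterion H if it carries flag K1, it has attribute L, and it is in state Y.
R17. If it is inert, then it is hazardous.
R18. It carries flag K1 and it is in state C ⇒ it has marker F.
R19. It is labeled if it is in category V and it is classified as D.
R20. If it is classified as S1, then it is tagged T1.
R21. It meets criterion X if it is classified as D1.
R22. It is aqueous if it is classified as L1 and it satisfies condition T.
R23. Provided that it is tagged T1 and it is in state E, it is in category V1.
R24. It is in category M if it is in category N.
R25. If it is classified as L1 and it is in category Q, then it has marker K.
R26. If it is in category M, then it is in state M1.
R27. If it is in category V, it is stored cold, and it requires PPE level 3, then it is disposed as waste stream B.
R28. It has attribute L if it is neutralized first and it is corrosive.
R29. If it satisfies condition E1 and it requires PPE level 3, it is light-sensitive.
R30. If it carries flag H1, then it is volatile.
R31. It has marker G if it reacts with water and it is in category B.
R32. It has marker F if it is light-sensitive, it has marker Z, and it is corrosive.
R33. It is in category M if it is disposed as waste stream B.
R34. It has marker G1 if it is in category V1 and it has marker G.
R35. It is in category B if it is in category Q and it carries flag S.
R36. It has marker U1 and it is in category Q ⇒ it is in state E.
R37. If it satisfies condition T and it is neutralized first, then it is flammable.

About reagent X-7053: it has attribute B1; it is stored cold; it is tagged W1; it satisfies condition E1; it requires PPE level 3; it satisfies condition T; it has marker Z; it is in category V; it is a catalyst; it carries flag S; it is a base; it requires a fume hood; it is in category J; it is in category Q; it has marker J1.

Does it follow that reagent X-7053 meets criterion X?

No

Forward chaining from the given facts derives: is in state Y, is classified as L1, is aqueous, has marker K, is disposed as waste stream B, is light-sensitive, is in category M, is in category B, carries flag K1, is labeled, is neutralized first, is classified as S1, is tagged T1, is in state M1, is flammable.
Rules concluding "it meets criterion X": R4 needs "it has marker G1"; R21 needs "it is classified as D1" — none of these are established.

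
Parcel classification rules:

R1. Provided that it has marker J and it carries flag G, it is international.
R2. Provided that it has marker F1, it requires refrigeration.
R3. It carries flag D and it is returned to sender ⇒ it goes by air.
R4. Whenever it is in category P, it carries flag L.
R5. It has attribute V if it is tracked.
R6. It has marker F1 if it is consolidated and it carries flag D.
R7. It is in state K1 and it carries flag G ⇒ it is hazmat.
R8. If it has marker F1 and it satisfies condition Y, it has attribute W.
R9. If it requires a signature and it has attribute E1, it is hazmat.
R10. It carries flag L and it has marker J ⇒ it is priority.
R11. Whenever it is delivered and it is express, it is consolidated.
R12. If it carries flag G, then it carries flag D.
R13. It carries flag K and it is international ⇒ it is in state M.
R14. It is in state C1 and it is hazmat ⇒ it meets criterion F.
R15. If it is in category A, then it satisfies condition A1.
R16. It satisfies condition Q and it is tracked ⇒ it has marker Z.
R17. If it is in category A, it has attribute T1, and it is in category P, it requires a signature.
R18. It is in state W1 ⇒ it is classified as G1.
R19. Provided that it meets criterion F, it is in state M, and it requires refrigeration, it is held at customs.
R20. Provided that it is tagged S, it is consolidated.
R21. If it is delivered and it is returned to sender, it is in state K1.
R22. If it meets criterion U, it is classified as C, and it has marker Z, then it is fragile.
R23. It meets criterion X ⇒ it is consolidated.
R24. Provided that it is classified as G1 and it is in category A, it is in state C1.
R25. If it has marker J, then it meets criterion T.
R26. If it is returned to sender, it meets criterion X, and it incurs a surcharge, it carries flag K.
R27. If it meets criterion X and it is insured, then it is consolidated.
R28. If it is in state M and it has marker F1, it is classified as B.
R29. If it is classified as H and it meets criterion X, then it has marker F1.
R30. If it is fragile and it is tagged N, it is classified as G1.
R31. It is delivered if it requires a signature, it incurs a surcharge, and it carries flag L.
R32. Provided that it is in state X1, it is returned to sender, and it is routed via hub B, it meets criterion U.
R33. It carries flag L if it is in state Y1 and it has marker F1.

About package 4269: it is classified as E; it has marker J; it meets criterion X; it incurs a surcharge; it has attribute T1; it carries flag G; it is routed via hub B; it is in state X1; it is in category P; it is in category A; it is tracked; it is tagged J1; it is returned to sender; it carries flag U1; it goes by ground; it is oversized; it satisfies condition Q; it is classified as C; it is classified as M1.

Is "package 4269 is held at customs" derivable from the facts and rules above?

Forward chaining from the given facts derives: is international, carries flag L, has attribute V, is priority, carries flag D, satisfies condition A1, has marker Z, requires a signature, is consolidated, meets criterion T, carries flag K, is delivered, meets criterion U, goes by air, has marker F1, is in state M, is in state K1, is fragile, is classified as B, requires refrigeration, is hazmat.
The only rule concluding "it is held at customs" is R19, which needs "it meets criterion F"; that is never established.

No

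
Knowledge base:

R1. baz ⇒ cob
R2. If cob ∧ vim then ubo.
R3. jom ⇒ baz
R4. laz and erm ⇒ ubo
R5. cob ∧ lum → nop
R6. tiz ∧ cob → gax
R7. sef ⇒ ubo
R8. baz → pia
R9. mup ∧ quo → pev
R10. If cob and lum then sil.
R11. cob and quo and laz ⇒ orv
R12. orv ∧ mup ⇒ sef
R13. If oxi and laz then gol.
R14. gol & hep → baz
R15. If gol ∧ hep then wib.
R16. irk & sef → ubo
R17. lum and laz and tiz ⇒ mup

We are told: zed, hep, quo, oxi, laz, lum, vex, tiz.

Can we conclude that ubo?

gol  (by R13: oxi, laz)
baz  (by R14: gol, hep)
mup  (by R17: lum, laz, tiz)
cob  (by R1: baz)
orv  (by R11: cob, quo, laz)
sef  (by R12: orv, mup)
ubo  (by R7: sef)

Yes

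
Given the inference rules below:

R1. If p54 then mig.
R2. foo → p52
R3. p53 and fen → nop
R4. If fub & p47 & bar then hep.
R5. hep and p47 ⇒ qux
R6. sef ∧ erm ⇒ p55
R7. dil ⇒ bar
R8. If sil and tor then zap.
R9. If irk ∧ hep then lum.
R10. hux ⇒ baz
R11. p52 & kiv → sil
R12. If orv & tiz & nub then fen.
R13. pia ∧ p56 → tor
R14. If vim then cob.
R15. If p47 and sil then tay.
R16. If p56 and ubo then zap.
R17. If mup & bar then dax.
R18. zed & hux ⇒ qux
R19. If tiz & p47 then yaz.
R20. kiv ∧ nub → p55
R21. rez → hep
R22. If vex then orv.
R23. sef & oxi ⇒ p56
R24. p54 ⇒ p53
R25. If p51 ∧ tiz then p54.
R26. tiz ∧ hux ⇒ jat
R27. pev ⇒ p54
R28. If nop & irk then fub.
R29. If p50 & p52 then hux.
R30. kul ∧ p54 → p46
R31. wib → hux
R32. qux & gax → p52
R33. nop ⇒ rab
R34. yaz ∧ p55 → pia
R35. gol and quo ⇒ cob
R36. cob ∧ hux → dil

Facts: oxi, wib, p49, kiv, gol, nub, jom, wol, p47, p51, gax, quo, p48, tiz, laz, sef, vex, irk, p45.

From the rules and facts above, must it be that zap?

Yes

yaz  (by R19: tiz, p47)
p55  (by R20: kiv, nub)
orv  (by R22: vex)
p56  (by R23: sef, oxi)
p54  (by R25: p51, tiz)
hux  (by R31: wib)
pia  (by R34: yaz, p55)
cob  (by R35: gol, quo)
dil  (by R36: cob, hux)
bar  (by R7: dil)
fen  (by R12: orv, tiz, nub)
tor  (by R13: pia, p56)
p53  (by R24: p54)
nop  (by R3: p53, fen)
fub  (by R28: nop, irk)
hep  (by R4: fub, p47, bar)
qux  (by R5: hep, p47)
p52  (by R32: qux, gax)
sil  (by R11: p52, kiv)
zap  (by R8: sil, tor)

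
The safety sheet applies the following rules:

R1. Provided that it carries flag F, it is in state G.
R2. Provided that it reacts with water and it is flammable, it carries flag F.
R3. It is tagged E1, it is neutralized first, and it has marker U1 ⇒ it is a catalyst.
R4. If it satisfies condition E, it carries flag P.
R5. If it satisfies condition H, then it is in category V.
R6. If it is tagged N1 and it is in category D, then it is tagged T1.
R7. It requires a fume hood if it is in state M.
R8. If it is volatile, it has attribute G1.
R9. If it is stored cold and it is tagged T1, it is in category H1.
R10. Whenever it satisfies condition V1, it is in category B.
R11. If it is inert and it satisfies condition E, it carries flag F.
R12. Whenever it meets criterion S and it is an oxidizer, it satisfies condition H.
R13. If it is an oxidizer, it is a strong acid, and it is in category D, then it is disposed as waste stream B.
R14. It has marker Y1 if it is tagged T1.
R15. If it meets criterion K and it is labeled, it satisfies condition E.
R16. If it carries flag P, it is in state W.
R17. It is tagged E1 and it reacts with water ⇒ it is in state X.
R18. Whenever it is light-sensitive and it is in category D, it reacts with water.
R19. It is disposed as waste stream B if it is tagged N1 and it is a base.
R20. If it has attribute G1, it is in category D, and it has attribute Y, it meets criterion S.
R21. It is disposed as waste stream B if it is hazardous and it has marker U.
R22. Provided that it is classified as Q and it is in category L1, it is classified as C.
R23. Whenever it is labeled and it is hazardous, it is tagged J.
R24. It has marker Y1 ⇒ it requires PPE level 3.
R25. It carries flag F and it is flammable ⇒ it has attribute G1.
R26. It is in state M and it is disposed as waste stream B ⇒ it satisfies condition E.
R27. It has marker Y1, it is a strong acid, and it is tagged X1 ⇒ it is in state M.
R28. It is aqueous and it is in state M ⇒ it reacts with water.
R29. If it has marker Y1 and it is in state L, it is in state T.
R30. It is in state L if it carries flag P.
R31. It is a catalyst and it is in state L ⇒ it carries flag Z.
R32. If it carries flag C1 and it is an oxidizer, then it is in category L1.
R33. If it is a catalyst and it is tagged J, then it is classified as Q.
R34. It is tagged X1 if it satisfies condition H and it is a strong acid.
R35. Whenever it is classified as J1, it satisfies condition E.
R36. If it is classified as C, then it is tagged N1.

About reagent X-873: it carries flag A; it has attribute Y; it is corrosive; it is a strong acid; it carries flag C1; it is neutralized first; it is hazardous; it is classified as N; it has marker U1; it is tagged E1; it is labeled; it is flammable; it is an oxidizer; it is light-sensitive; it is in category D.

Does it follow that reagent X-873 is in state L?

By R3 (it is tagged E1, it is neutralized first, it has marker U1): it is a catalyst.
By R13 (it is an oxidizer, it is a strong acid, it is in category D): it is disposed as waste stream B.
By R18 (it is light-sensitive, it is in category D): it reacts with water.
By R23 (it is labeled, it is hazardous): it is tagged J.
By R32 (it carries flag C1, it is an oxidizer): it is in category L1.
By R33 (it is a catalyst, it is tagged J): it is classified as Q.
By R2 (it reacts with water, it is flammable): it carries flag F.
By R22 (it is classified as Q, it is in category L1): it is classified as C.
By R25 (it carries flag F, it is flammable): it has attribute G1.
By R36 (it is classified as C): it is tagged N1.
By R6 (it is tagged N1, it is in category D): it is tagged T1.
By R14 (it is tagged T1): it has marker Y1.
By R20 (it has attribute G1, it is in category D, it has attribute Y): it meets criterion S.
By R12 (it meets criterion S, it is an oxidizer): it satisfies condition H.
By R34 (it satisfies condition H, it is a strong acid): it is tagged X1.
By R27 (it has marker Y1, it is a strong acid, it is tagged X1): it is in state M.
By R26 (it is in state M, it is disposed as waste stream B): it satisfies condition E.
By R4 (it satisfies condition E): it carries flag P.
By R30 (it carries flag P): it is in state L.

Yes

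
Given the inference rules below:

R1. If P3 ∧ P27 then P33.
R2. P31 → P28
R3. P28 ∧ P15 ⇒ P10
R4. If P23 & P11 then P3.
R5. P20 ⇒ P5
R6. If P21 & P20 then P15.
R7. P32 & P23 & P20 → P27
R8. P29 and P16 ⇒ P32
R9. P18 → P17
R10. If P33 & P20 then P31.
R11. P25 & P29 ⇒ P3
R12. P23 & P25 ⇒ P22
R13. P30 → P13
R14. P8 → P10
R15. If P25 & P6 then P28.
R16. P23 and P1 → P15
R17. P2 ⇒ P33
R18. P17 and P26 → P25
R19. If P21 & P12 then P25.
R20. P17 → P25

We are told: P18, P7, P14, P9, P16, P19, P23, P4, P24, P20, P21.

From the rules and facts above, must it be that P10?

Forward chaining from the given facts derives: P5, P15, P17, P25, P22.
Rules concluding P10: R3 needs P28; R14 needs P8 — none of these are established.

No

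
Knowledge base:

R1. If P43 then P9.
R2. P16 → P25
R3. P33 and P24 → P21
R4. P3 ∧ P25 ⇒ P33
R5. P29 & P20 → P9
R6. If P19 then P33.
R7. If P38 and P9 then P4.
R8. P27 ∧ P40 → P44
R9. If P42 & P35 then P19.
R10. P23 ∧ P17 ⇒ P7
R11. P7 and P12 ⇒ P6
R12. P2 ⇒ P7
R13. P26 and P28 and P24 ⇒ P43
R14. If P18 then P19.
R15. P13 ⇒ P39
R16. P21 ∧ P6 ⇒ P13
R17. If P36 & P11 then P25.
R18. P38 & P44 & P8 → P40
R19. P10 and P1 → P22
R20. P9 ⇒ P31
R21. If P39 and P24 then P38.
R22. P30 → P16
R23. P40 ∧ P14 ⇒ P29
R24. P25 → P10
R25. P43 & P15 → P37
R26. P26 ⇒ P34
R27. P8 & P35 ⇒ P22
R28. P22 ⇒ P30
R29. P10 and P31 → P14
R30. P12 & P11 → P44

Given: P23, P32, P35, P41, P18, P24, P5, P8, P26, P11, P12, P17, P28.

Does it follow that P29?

Yes

P7  (by R10: P23, P17)
P6  (by R11: P7, P12)
P43  (by R13: P26, P28, P24)
P19  (by R14: P18)
P22  (by R27: P8, P35)
P30  (by R28: P22)
P44  (by R30: P12, P11)
P9  (by R1: P43)
P33  (by R6: P19)
P31  (by R20: P9)
P16  (by R22: P30)
P25  (by R2: P16)
P21  (by R3: P33, P24)
P13  (by R16: P21, P6)
P10  (by R24: P25)
P14  (by R29: P10, P31)
P39  (by R15: P13)
P38  (by R21: P39, P24)
P40  (by R18: P38, P44, P8)
P29  (by R23: P40, P14)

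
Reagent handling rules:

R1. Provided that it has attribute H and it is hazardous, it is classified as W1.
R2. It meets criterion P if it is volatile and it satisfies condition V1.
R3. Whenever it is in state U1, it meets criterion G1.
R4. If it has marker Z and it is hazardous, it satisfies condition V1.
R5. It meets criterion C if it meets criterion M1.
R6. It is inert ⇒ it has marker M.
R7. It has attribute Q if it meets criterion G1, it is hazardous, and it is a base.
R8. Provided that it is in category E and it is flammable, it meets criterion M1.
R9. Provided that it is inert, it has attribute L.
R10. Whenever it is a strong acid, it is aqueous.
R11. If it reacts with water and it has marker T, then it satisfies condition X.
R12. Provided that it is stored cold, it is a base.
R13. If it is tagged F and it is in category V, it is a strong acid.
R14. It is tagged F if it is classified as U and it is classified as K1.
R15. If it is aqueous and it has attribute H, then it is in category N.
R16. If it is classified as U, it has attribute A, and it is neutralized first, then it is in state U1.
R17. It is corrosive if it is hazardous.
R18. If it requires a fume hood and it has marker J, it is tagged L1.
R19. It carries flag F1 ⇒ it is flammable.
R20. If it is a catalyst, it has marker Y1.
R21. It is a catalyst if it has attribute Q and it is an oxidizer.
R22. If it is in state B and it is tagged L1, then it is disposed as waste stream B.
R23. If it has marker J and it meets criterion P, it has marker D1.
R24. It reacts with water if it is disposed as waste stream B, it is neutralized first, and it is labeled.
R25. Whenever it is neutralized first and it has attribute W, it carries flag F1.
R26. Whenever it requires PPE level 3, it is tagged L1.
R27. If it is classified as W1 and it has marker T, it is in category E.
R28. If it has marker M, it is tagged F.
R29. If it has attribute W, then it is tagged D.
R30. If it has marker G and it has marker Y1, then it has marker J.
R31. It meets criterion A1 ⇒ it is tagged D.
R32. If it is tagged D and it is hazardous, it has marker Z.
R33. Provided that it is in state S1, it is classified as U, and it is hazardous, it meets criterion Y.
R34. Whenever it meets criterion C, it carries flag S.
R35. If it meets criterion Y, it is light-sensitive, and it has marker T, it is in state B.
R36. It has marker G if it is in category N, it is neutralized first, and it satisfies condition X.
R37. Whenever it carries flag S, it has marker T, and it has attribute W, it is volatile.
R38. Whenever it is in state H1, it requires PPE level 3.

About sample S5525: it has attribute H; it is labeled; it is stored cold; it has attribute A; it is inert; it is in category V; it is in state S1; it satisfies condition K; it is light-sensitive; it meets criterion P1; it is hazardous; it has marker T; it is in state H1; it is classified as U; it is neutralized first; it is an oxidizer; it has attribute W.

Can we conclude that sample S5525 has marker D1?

Yes

By R1 (it has attribute H, it is hazardous): it is classified as W1.
By R6 (it is inert): it has marker M.
By R12 (it is stored cold): it is a base.
By R16 (it is classified as U, it has attribute A, it is neutralized first): it is in state U1.
By R25 (it is neutralized first, it has attribute W): it carries flag F1.
By R27 (it is classified as W1, it has marker T): it is in category E.
By R28 (it has marker M): it is tagged F.
By R29 (it has attribute W): it is tagged D.
By R32 (it is tagged D, it is hazardous): it has marker Z.
By R33 (it is in state S1, it is classified as U, it is hazardous): it meets criterion Y.
By R35 (it meets criterion Y, it is light-sensitive, it has marker T): it is in state B.
By R38 (it is in state H1): it requires PPE level 3.
By R3 (it is in state U1): it meets criterion G1.
By R4 (it has marker Z, it is hazardous): it satisfies condition V1.
By R7 (it meets criterion G1, it is hazardous, it is a base): it has attribute Q.
By R13 (it is tagged F, it is in category V): it is a strong acid.
By R19 (it carries flag F1): it is flammable.
By R21 (it has attribute Q, it is an oxidizer): it is a catalyst.
By R26 (it requires PPE level 3): it is tagged L1.
By R8 (it is in category E, it is flammable): it meets criterion M1.
By R10 (it is a strong acid): it is aqueous.
By R15 (it is aqueous, it has attribute H): it is in category N.
By R20 (it is a catalyst): it has marker Y1.
By R22 (it is in state B, it is tagged L1): it is disposed as waste stream B.
By R24 (it is disposed as waste stream B, it is neutralized first, it is labeled): it reacts with water.
By R5 (it meets criterion M1): it meets criterion C.
By R11 (it reacts with water, it has marker T): it satisfies condition X.
By R34 (it meets criterion C): it carries flag S.
By R36 (it is in category N, it is neutralized first, it satisfies condition X): it has marker G.
By R37 (it carries flag S, it has marker T, it has attribute W): it is volatile.
By R2 (it is volatile, it satisfies condition V1): it meets criterion P.
By R30 (it has marker G, it has marker Y1): it has marker J.
By R23 (it has marker J, it meets criterion P): it has marker D1.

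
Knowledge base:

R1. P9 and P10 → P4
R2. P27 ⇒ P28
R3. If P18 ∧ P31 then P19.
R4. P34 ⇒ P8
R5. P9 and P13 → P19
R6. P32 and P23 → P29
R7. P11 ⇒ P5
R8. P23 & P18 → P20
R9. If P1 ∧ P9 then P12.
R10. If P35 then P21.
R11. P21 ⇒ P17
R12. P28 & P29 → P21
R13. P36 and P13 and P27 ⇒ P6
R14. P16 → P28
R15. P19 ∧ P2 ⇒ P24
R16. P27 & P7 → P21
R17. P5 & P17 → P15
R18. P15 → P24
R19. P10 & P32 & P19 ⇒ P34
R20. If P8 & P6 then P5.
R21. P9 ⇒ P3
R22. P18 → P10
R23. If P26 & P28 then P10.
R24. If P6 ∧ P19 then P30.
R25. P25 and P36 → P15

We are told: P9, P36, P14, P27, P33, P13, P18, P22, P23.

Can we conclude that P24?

No

Forward chaining from the given facts derives: P28, P19, P20, P6, P3, P10, P30, P4.
Rules concluding P24: R15 needs P2; R18 needs P15 — none of these are established.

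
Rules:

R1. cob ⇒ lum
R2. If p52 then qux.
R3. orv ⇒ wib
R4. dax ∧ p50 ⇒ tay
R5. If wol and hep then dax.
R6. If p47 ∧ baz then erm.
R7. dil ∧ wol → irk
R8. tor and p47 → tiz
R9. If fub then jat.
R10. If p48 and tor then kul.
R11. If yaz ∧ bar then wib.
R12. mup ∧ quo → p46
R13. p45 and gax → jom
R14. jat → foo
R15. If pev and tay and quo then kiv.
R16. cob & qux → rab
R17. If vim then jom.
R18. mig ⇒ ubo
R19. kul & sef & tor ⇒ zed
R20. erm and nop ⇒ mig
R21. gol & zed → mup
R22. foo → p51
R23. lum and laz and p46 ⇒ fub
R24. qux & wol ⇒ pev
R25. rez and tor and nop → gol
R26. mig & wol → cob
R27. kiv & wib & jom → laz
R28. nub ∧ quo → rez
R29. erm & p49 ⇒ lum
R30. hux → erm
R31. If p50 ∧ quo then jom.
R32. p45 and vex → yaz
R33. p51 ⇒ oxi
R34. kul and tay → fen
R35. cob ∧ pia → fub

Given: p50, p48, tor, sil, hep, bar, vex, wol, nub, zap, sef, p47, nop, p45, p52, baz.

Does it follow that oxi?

Forward chaining from the given facts derives: qux, dax, erm, tiz, kul, zed, mig, pev, cob, yaz, lum, tay, wib, rab, ubo, fen.
The only rule concluding oxi is R33, which needs p51; that is never established.

No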